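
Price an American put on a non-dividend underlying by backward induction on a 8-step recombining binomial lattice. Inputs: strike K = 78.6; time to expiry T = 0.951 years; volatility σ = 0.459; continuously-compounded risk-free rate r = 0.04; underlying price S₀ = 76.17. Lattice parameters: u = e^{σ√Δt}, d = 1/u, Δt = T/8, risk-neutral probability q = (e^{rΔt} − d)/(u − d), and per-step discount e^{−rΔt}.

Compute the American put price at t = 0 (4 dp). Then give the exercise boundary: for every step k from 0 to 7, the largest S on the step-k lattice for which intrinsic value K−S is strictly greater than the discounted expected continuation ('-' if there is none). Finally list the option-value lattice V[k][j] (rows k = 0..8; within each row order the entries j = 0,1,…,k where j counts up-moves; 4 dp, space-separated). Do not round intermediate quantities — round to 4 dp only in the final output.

params: Δt=0.11887 u=1.17147 d=0.85363 q=0.47551 e^(-rΔt)=0.99526
t_8 payoffs: 57.1242 49.1281 38.1548 23.0959 2.4300 0.0000 0.0000 0.0000 0.0000
t_7: node(7,0) S=25.1581 payoff=53.4419 vs cont=53.0690 → 53.4419 [stop]  node(7,1) S=34.5253 payoff=44.0747 vs cont=43.7019 → 44.0747 [stop]  node(7,2) S=47.3801 payoff=31.2199 vs cont=30.8471 → 31.2199 [stop]  node(7,3) S=65.0211 payoff=13.5789 vs cont=13.2060 → 13.5789 [stop]  node(7,4) S=89.2305 payoff=0.0000 vs cont=1.2685 → 1.2685 [wait]  node(7,5) S=122.4537 payoff=0.0000 vs cont=0.0000 → 0.0000 [wait]  node(7,6) S=168.0470 payoff=0.0000 vs cont=0.0000 → 0.0000 [wait]  node(7,7) S=230.6160 payoff=0.0000 vs cont=0.0000 → 0.0000 [wait]  ⇒ S*(7)=65.0211
t_6: node(6,0) S=29.4719 payoff=49.1281 vs cont=48.7553 → 49.1281 [stop]  node(6,1) S=40.4452 payoff=38.1548 vs cont=37.7820 → 38.1548 [stop]  node(6,2) S=55.5041 payoff=23.0959 vs cont=22.7230 → 23.0959 [stop]  node(6,3) S=76.1700 payoff=2.4300 vs cont=7.6884 → 7.6884 [wait]  node(6,4) S=104.5304 payoff=0.0000 vs cont=0.6621 → 0.6621 [wait]  node(6,5) S=143.4503 payoff=0.0000 vs cont=0.0000 → 0.0000 [wait]  node(6,6) S=196.8612 payoff=0.0000 vs cont=0.0000 → 0.0000 [wait]  ⇒ S*(6)=55.5041
t_5: node(5,0) S=34.5253 payoff=44.0747 vs cont=43.7019 → 44.0747 [stop]  node(5,1) S=47.3801 payoff=31.2199 vs cont=30.8471 → 31.2199 [stop]  node(5,2) S=65.0211 payoff=13.5789 vs cont=15.6946 → 15.6946 [wait]  node(5,3) S=89.2305 payoff=0.0000 vs cont=4.3267 → 4.3267 [wait]  node(5,4) S=122.4537 payoff=0.0000 vs cont=0.3456 → 0.3456 [wait]  node(5,5) S=168.0470 payoff=0.0000 vs cont=0.0000 → 0.0000 [wait]  ⇒ S*(5)=47.3801
t_4: node(4,0) S=40.4452 payoff=38.1548 vs cont=37.7820 → 38.1548 [stop]  node(4,1) S=55.5041 payoff=23.0959 vs cont=23.7243 → 23.7243 [wait]  node(4,2) S=76.1700 payoff=2.4300 vs cont=10.2402 → 10.2402 [wait]  node(4,3) S=104.5304 payoff=0.0000 vs cont=2.4221 → 2.4221 [wait]  node(4,4) S=143.4503 payoff=0.0000 vs cont=0.1804 → 0.1804 [wait]  ⇒ S*(4)=40.4452
t_3: node(3,0) S=47.3801 payoff=31.2199 vs cont=31.1445 → 31.2199 [stop]  node(3,1) S=65.0211 payoff=13.5789 vs cont=17.2303 → 17.2303 [wait]  node(3,2) S=89.2305 payoff=0.0000 vs cont=6.4916 → 6.4916 [wait]  node(3,3) S=122.4537 payoff=0.0000 vs cont=1.3497 → 1.3497 [wait]  ⇒ S*(3)=47.3801
t_2: node(2,0) S=55.5041 payoff=23.0959 vs cont=24.4511 → 24.4511 [wait]  node(2,1) S=76.1700 payoff=2.4300 vs cont=12.0664 → 12.0664 [wait]  node(2,2) S=104.5304 payoff=0.0000 vs cont=4.0274 → 4.0274 [wait]  ⇒ S*(2)=-
t_1: node(1,0) S=65.0211 payoff=13.5789 vs cont=18.4739 → 18.4739 [wait]  node(1,1) S=89.2305 payoff=0.0000 vs cont=8.2046 → 8.2046 [wait]  ⇒ S*(1)=-
t_0: node(0,0) S=76.1700 payoff=2.4300 vs cont=13.5262 → 13.5262 [wait]  ⇒ S*(0)=-

price = 13.5262
boundary = - - - 47.3801 40.4452 47.3801 55.5041 65.0211
tree:
13.5262
18.4739 8.2046
24.4511 12.0664 4.0274
31.2199 17.2303 6.4916 1.3497
38.1548 23.7243 10.2402 2.4221 0.1804
44.0747 31.2199 15.6946 4.3267 0.3456 0.0000
49.1281 38.1548 23.0959 7.6884 0.6621 0.0000 0.0000
53.4419 44.0747 31.2199 13.5789 1.2685 0.0000 0.0000 0.0000
57.1242 49.1281 38.1548 23.0959 2.4300 0.0000 0.0000 0.0000 0.0000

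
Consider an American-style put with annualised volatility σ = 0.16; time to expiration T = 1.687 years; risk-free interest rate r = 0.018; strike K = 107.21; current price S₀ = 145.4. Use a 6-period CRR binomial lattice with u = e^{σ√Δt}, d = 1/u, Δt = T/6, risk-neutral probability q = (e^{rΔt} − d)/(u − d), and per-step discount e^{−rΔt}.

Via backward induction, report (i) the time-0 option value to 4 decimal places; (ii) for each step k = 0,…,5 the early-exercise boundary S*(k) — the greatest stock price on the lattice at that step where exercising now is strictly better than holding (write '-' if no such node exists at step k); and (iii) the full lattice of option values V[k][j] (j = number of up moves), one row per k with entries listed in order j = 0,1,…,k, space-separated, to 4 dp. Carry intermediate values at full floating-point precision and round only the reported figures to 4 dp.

price = 0.5952
boundary = - - - - - 95.1341
tree:
0.5952
1.1119 0.1020
2.0586 0.2086 0.0000
3.7693 0.4267 0.0000 0.0000
6.8070 0.8728 0.0000 0.0000 0.0000
12.0759 1.7855 0.0000 0.0000 0.0000 0.0000
19.8142 3.6524 0.0000 0.0000 0.0000 0.0000 0.0000

params: Δt=0.28117 u=1.08854 d=0.91866 q=0.50867 e^(-rΔt)=0.99495
t_6 payoffs: 19.8142 3.6524 0.0000 0.0000 0.0000 0.0000 0.0000
t_5: node(5,0) S=95.1341 payoff=12.0759 vs cont=11.5347 → 12.0759 [stop]  node(5,1) S=112.7269 payoff=0.0000 vs cont=1.7855 → 1.7855 [wait]  node(5,2) S=133.5730 payoff=0.0000 vs cont=0.0000 → 0.0000 [wait]  node(5,3) S=158.2742 payoff=0.0000 vs cont=0.0000 → 0.0000 [wait]  node(5,4) S=187.5432 payoff=0.0000 vs cont=0.0000 → 0.0000 [wait]  node(5,5) S=222.2249 payoff=0.0000 vs cont=0.0000 → 0.0000 [wait]  ⇒ S*(5)=95.1341
t_4: node(4,0) S=103.5576 payoff=3.6524 vs cont=6.8070 → 6.8070 [wait]  node(4,1) S=122.7081 payoff=0.0000 vs cont=0.8728 → 0.8728 [wait]  node(4,2) S=145.4000 payoff=0.0000 vs cont=0.0000 → 0.0000 [wait]  node(4,3) S=172.2883 payoff=0.0000 vs cont=0.0000 → 0.0000 [wait]  node(4,4) S=204.1489 payoff=0.0000 vs cont=0.0000 → 0.0000 [wait]  ⇒ S*(4)=-
t_3: node(3,0) S=112.7269 payoff=0.0000 vs cont=3.7693 → 3.7693 [wait]  node(3,1) S=133.5730 payoff=0.0000 vs cont=0.4267 → 0.4267 [wait]  node(3,2) S=158.2742 payoff=0.0000 vs cont=0.0000 → 0.0000 [wait]  node(3,3) S=187.5432 payoff=0.0000 vs cont=0.0000 → 0.0000 [wait]  ⇒ S*(3)=-
t_2: node(2,0) S=122.7081 payoff=0.0000 vs cont=2.0586 → 2.0586 [wait]  node(2,1) S=145.4000 payoff=0.0000 vs cont=0.2086 → 0.2086 [wait]  node(2,2) S=172.2883 payoff=0.0000 vs cont=0.0000 → 0.0000 [wait]  ⇒ S*(2)=-
t_1: node(1,0) S=133.5730 payoff=0.0000 vs cont=1.1119 → 1.1119 [wait]  node(1,1) S=158.2742 payoff=0.0000 vs cont=0.1020 → 0.1020 [wait]  ⇒ S*(1)=-
t_0: node(0,0) S=145.4000 payoff=0.0000 vs cont=0.5952 → 0.5952 [wait]  ⇒ S*(0)=-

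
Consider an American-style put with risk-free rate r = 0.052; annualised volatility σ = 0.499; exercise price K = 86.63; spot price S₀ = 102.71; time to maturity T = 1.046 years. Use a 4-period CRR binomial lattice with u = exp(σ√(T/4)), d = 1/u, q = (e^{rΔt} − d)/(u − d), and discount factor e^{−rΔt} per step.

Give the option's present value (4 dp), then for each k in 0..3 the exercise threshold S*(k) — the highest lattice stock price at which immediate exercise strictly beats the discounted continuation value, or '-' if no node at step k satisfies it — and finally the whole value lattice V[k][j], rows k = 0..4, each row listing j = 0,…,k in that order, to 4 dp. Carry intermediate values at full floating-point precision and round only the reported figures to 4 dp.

params: Δt=0.26150 u=1.29069 d=0.77478 q=0.46309 e^(-rΔt)=0.98649
t_4 payoffs: 49.6191 24.9746 0.0000 0.0000 0.0000
t_3: node(3,0) S=47.7695 payoff=38.8605 vs cont=37.6905 → 38.8605 [stop]  node(3,1) S=79.5778 payoff=7.0522 vs cont=13.2280 → 13.2280 [wait]  node(3,2) S=132.5664 payoff=0.0000 vs cont=0.0000 → 0.0000 [wait]  node(3,3) S=220.8384 payoff=0.0000 vs cont=0.0000 → 0.0000 [wait]  ⇒ S*(3)=47.7695
t_2: node(2,0) S=61.6554 payoff=24.9746 vs cont=26.6259 → 26.6259 [wait]  node(2,1) S=102.7100 payoff=0.0000 vs cont=7.0064 → 7.0064 [wait]  node(2,2) S=171.1016 payoff=0.0000 vs cont=0.0000 → 0.0000 [wait]  ⇒ S*(2)=-
t_1: node(1,0) S=79.5778 payoff=7.0522 vs cont=17.3034 → 17.3034 [wait]  node(1,1) S=132.5664 payoff=0.0000 vs cont=3.7110 → 3.7110 [wait]  ⇒ S*(1)=-
t_0: node(0,0) S=102.7100 payoff=0.0000 vs cont=10.8602 → 10.8602 [wait]  ⇒ S*(0)=-

price = 10.8602
boundary = - - - 47.7695
tree:
10.8602
17.3034 3.7110
26.6259 7.0064 0.0000
38.8605 13.2280 0.0000 0.0000
49.6191 24.9746 0.0000 0.0000 0.0000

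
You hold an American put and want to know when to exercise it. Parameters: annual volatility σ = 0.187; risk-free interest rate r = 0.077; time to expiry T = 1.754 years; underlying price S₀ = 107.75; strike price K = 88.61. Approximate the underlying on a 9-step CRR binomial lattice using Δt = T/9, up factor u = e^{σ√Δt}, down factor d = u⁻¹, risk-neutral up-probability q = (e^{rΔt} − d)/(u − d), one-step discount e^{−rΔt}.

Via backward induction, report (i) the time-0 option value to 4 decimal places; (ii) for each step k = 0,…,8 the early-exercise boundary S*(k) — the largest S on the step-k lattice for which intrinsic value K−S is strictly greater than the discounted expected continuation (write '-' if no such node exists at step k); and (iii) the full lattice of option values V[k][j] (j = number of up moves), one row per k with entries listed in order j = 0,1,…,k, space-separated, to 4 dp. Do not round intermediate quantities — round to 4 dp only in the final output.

price = 1.1970
boundary = - - - - 77.4475 71.3107 77.4475 71.3107 77.4475
tree:
1.1970
2.1765 0.4923
3.8652 0.9646 0.1504
6.6766 1.8539 0.3215 0.0257
11.1625 3.4810 0.6798 0.0607 0.0000
17.2993 6.3494 1.4168 0.1437 0.0000 0.0000
22.9498 11.1625 2.8992 0.3398 0.0000 0.0000 0.0000
28.1526 17.2993 5.7884 0.8039 0.0000 0.0000 0.0000 0.0000
32.9431 22.9498 11.1625 1.9014 0.0000 0.0000 0.0000 0.0000 0.0000
37.3540 28.1526 17.2993 4.4976 0.0000 0.0000 0.0000 0.0000 0.0000 0.0000

params: Δt=0.19489 u=1.08606 d=0.92076 q=0.57084 e^(-rΔt)=0.98511
t_9 payoffs: 37.3540 28.1526 17.2993 4.4976 0.0000 0.0000 0.0000 0.0000 0.0000 0.0000
t_8: node(8,0) S=55.6669 payoff=32.9431 vs cont=31.6233 → 32.9431 [stop]  node(8,1) S=65.6602 payoff=22.9498 vs cont=21.6300 → 22.9498 [stop]  node(8,2) S=77.4475 payoff=11.1625 vs cont=9.8427 → 11.1625 [stop]  node(8,3) S=91.3508 payoff=0.0000 vs cont=1.9014 → 1.9014 [wait]  node(8,4) S=107.7500 payoff=0.0000 vs cont=0.0000 → 0.0000 [wait]  node(8,5) S=127.0932 payoff=0.0000 vs cont=0.0000 → 0.0000 [wait]  node(8,6) S=149.9089 payoff=0.0000 vs cont=0.0000 → 0.0000 [wait]  node(8,7) S=176.8204 payoff=0.0000 vs cont=0.0000 → 0.0000 [wait]  node(8,8) S=208.5630 payoff=0.0000 vs cont=0.0000 → 0.0000 [wait]  ⇒ S*(8)=77.4475
t_7: node(7,0) S=60.4574 payoff=28.1526 vs cont=26.8328 → 28.1526 [stop]  node(7,1) S=71.3107 payoff=17.2993 vs cont=15.9795 → 17.2993 [stop]  node(7,2) S=84.1124 payoff=4.4976 vs cont=5.7884 → 5.7884 [wait]  node(7,3) S=99.2121 payoff=0.0000 vs cont=0.8039 → 0.8039 [wait]  node(7,4) S=117.0226 payoff=0.0000 vs cont=0.0000 → 0.0000 [wait]  node(7,5) S=138.0304 payoff=0.0000 vs cont=0.0000 → 0.0000 [wait]  node(7,6) S=162.8095 payoff=0.0000 vs cont=0.0000 → 0.0000 [wait]  node(7,7) S=192.0369 payoff=0.0000 vs cont=0.0000 → 0.0000 [wait]  ⇒ S*(7)=71.3107
t_6: node(6,0) S=65.6602 payoff=22.9498 vs cont=21.6300 → 22.9498 [stop]  node(6,1) S=77.4475 payoff=11.1625 vs cont=10.5686 → 11.1625 [stop]  node(6,2) S=91.3508 payoff=0.0000 vs cont=2.8992 → 2.8992 [wait]  node(6,3) S=107.7500 payoff=0.0000 vs cont=0.3398 → 0.3398 [wait]  node(6,4) S=127.0932 payoff=0.0000 vs cont=0.0000 → 0.0000 [wait]  node(6,5) S=149.9089 payoff=0.0000 vs cont=0.0000 → 0.0000 [wait]  node(6,6) S=176.8204 payoff=0.0000 vs cont=0.0000 → 0.0000 [wait]  ⇒ S*(6)=77.4475
t_5: node(5,0) S=71.3107 payoff=17.2993 vs cont=15.9795 → 17.2993 [stop]  node(5,1) S=84.1124 payoff=4.4976 vs cont=6.3494 → 6.3494 [wait]  node(5,2) S=99.2121 payoff=0.0000 vs cont=1.4168 → 1.4168 [wait]  node(5,3) S=117.0226 payoff=0.0000 vs cont=0.1437 → 0.1437 [wait]  node(5,4) S=138.0304 payoff=0.0000 vs cont=0.0000 → 0.0000 [wait]  node(5,5) S=162.8095 payoff=0.0000 vs cont=0.0000 → 0.0000 [wait]  ⇒ S*(5)=71.3107
t_4: node(4,0) S=77.4475 payoff=11.1625 vs cont=10.8841 → 11.1625 [stop]  node(4,1) S=91.3508 payoff=0.0000 vs cont=3.4810 → 3.4810 [wait]  node(4,2) S=107.7500 payoff=0.0000 vs cont=0.6798 → 0.6798 [wait]  node(4,3) S=127.0932 payoff=0.0000 vs cont=0.0607 → 0.0607 [wait]  node(4,4) S=149.9089 payoff=0.0000 vs cont=0.0000 → 0.0000 [wait]  ⇒ S*(4)=77.4475
t_3: node(3,0) S=84.1124 payoff=4.4976 vs cont=6.6766 → 6.6766 [wait]  node(3,1) S=99.2121 payoff=0.0000 vs cont=1.8539 → 1.8539 [wait]  node(3,2) S=117.0226 payoff=0.0000 vs cont=0.3215 → 0.3215 [wait]  node(3,3) S=138.0304 payoff=0.0000 vs cont=0.0257 → 0.0257 [wait]  ⇒ S*(3)=-
t_2: node(2,0) S=91.3508 payoff=0.0000 vs cont=3.8652 → 3.8652 [wait]  node(2,1) S=107.7500 payoff=0.0000 vs cont=0.9646 → 0.9646 [wait]  node(2,2) S=127.0932 payoff=0.0000 vs cont=0.1504 → 0.1504 [wait]  ⇒ S*(2)=-
t_1: node(1,0) S=99.2121 payoff=0.0000 vs cont=2.1765 → 2.1765 [wait]  node(1,1) S=117.0226 payoff=0.0000 vs cont=0.4923 → 0.4923 [wait]  ⇒ S*(1)=-
t_0: node(0,0) S=107.7500 payoff=0.0000 vs cont=1.1970 → 1.1970 [wait]  ⇒ S*(0)=-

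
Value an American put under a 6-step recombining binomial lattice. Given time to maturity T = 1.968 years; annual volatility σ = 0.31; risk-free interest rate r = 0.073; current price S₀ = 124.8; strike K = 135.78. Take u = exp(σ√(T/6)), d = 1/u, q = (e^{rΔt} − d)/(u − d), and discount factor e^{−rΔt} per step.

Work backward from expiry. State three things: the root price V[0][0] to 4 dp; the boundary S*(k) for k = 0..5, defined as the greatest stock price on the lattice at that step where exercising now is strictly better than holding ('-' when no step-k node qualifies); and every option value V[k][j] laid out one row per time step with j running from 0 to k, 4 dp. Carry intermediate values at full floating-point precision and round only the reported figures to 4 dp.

price = 20.8645
boundary = - - 87.4993 104.4984 87.4993 104.4984
tree:
20.8645
32.2973 11.4288
48.2807 19.2505 4.8418
62.5145 31.2816 9.1957 1.1048
74.4329 48.2807 17.1602 2.3753 0.0000
84.4124 62.5145 31.2816 5.1069 0.0000 0.0000
92.7685 74.4329 48.2807 10.9800 0.0000 0.0000 0.0000

params: Δt=0.32800 u=1.19428 d=0.83733 q=0.52362 e^(-rΔt)=0.97634
t_6 payoffs: 92.7685 74.4329 48.2807 10.9800 0.0000 0.0000 0.0000
t_5: node(5,0) S=51.3676 payoff=84.4124 vs cont=81.1999 → 84.4124 [stop]  node(5,1) S=73.2655 payoff=62.5145 vs cont=59.3020 → 62.5145 [stop]  node(5,2) S=104.4984 payoff=31.2816 vs cont=28.0691 → 31.2816 [stop]  node(5,3) S=149.0458 payoff=0.0000 vs cont=5.1069 → 5.1069 [wait]  node(5,4) S=212.5836 payoff=0.0000 vs cont=0.0000 → 0.0000 [wait]  node(5,5) S=303.2075 payoff=0.0000 vs cont=0.0000 → 0.0000 [wait]  ⇒ S*(5)=104.4984
t_4: node(4,0) S=61.3471 payoff=74.4329 vs cont=71.2204 → 74.4329 [stop]  node(4,1) S=87.4993 payoff=48.2807 vs cont=45.0682 → 48.2807 [stop]  node(4,2) S=124.8000 payoff=10.9800 vs cont=17.1602 → 17.1602 [wait]  node(4,3) S=178.0019 payoff=0.0000 vs cont=2.3753 → 2.3753 [wait]  node(4,4) S=253.8837 payoff=0.0000 vs cont=0.0000 → 0.0000 [wait]  ⇒ S*(4)=87.4993
t_3: node(3,0) S=73.2655 payoff=62.5145 vs cont=59.3020 → 62.5145 [stop]  node(3,1) S=104.4984 payoff=31.2816 vs cont=31.2286 → 31.2816 [stop]  node(3,2) S=149.0458 payoff=0.0000 vs cont=9.1957 → 9.1957 [wait]  node(3,3) S=212.5836 payoff=0.0000 vs cont=1.1048 → 1.1048 [wait]  ⇒ S*(3)=104.4984
t_2: node(2,0) S=87.4993 payoff=48.2807 vs cont=45.0682 → 48.2807 [stop]  node(2,1) S=124.8000 payoff=10.9800 vs cont=19.2505 → 19.2505 [wait]  node(2,2) S=178.0019 payoff=0.0000 vs cont=4.8418 → 4.8418 [wait]  ⇒ S*(2)=87.4993
t_1: node(1,0) S=104.4984 payoff=31.2816 vs cont=32.2973 → 32.2973 [wait]  node(1,1) S=149.0458 payoff=0.0000 vs cont=11.4288 → 11.4288 [wait]  ⇒ S*(1)=-
t_0: node(0,0) S=124.8000 payoff=10.9800 vs cont=20.8645 → 20.8645 [wait]  ⇒ S*(0)=-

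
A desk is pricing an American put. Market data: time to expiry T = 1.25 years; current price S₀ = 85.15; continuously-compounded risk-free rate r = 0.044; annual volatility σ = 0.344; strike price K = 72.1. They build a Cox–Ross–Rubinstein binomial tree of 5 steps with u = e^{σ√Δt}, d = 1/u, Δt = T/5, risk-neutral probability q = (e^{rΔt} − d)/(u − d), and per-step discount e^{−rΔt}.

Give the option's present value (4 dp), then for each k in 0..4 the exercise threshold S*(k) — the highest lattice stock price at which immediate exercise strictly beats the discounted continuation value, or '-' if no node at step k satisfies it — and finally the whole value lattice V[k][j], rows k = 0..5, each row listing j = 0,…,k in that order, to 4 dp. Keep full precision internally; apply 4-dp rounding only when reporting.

Δt=0.25000, u=1.18768, d=0.84198, q=0.48910, disc=e^(-rΔt)=0.98906
k=5 terminal: V=max(K-S,0) → 36.0677 21.2737 0.4055 0.0000 0.0000 0.0000
k=4: j=0 S=42.7947 intr=29.3053 cont=28.5165 V=29.3053[EX]; j=1 S=60.3653 intr=11.7347 cont=10.9459 V=11.7347[EX]; j=2 S=85.1500 intr=0.0000 cont=0.2049 V=0.2049[hold]; j=3 S=120.1108 intr=0.0000 cont=0.0000 V=0.0000[hold]; j=4 S=169.4257 intr=0.0000 cont=0.0000 V=0.0000[hold]  S*(4)=60.3653
k=3: j=0 S=50.8263 intr=21.2737 cont=20.4849 V=21.2737[EX]; j=1 S=71.6945 intr=0.4055 cont=6.0288 V=6.0288[hold]; j=2 S=101.1308 intr=0.0000 cont=0.1035 V=0.1035[hold]; j=3 S=142.6529 intr=0.0000 cont=0.0000 V=0.0000[hold]  S*(3)=50.8263
k=2: j=0 S=60.3653 intr=11.7347 cont=13.6662 V=13.6662[hold]; j=1 S=85.1500 intr=0.0000 cont=3.0965 V=3.0965[hold]; j=2 S=120.1108 intr=0.0000 cont=0.0523 V=0.0523[hold]  S*(2)=-
k=1: j=0 S=71.6945 intr=0.4055 cont=8.4036 V=8.4036[hold]; j=1 S=101.1308 intr=0.0000 cont=1.5900 V=1.5900[hold]  S*(1)=-
k=0: j=0 S=85.1500 intr=0.0000 cont=5.0156 V=5.0156[hold]  S*(0)=-

price = 5.0156
boundary = - - - 50.8263 60.3653
tree:
5.0156
8.4036 1.5900
13.6662 3.0965 0.0523
21.2737 6.0288 0.1035 0.0000
29.3053 11.7347 0.2049 0.0000 0.0000
36.0677 21.2737 0.4055 0.0000 0.0000 0.0000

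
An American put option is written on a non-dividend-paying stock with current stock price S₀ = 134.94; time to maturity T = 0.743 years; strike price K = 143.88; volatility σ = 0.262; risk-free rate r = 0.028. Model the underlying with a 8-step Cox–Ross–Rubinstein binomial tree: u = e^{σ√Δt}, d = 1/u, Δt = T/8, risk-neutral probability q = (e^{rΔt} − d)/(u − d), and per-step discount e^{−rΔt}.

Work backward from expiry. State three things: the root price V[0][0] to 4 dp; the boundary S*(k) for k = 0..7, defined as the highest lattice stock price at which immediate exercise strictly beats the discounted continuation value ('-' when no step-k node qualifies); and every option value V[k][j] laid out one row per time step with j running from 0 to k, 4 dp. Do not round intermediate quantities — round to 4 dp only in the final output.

price = 16.3901
boundary = - - - 106.1968 98.0471 106.1968 115.0238 124.5846
tree:
16.3901
22.3463 10.4320
29.5218 15.1822 5.6664
37.6832 21.3947 8.9577 2.3563
45.8329 29.0270 13.7620 4.1294 0.5693
53.3571 37.6832 20.3952 7.1031 1.1334 0.0000
60.3040 45.8329 28.8562 11.9164 2.2561 0.0000 0.0000
66.7177 53.3571 37.6832 19.2954 4.4910 0.0000 0.0000 0.0000
72.6392 60.3040 45.8329 28.8562 8.9400 0.0000 0.0000 0.0000 0.0000

Δt=0.09287, u=1.08312, d=0.92326, q=0.49634, disc=e^(-rΔt)=0.99740
k=8 terminal: V=max(K-S,0) → 72.6392 60.3040 45.8329 28.8562 8.9400 0.0000 0.0000 0.0000 0.0000
k=7: j=0 S=77.1623 intr=66.7177 cont=66.3440 V=66.7177[EX]; j=1 S=90.5229 intr=53.3571 cont=52.9835 V=53.3571[EX]; j=2 S=106.1968 intr=37.6832 cont=37.3096 V=37.6832[EX]; j=3 S=124.5846 intr=19.2954 cont=18.9218 V=19.2954[EX]; j=4 S=146.1562 intr=0.0000 cont=4.4910 V=4.4910[hold]; j=5 S=171.4629 intr=0.0000 cont=0.0000 V=0.0000[hold]; j=6 S=201.1514 intr=0.0000 cont=0.0000 V=0.0000[hold]; j=7 S=235.9805 intr=0.0000 cont=0.0000 V=0.0000[hold]  S*(7)=124.5846
k=6: j=0 S=83.5760 intr=60.3040 cont=59.9303 V=60.3040[EX]; j=1 S=98.0471 intr=45.8329 cont=45.4592 V=45.8329[EX]; j=2 S=115.0238 intr=28.8562 cont=28.4825 V=28.8562[EX]; j=3 S=134.9400 intr=8.9400 cont=11.9164 V=11.9164[hold]; j=4 S=158.3046 intr=0.0000 cont=2.2561 V=2.2561[hold]; j=5 S=185.7148 intr=0.0000 cont=0.0000 V=0.0000[hold]; j=6 S=217.8711 intr=0.0000 cont=0.0000 V=0.0000[hold]  S*(6)=115.0238
k=5: j=0 S=90.5229 intr=53.3571 cont=52.9835 V=53.3571[EX]; j=1 S=106.1968 intr=37.6832 cont=37.3096 V=37.6832[EX]; j=2 S=124.5846 intr=19.2954 cont=20.3952 V=20.3952[hold]; j=3 S=146.1562 intr=0.0000 cont=7.1031 V=7.1031[hold]; j=4 S=171.4629 intr=0.0000 cont=1.1334 V=1.1334[hold]; j=5 S=201.1514 intr=0.0000 cont=0.0000 V=0.0000[hold]  S*(5)=106.1968
k=4: j=0 S=98.0471 intr=45.8329 cont=45.4592 V=45.8329[EX]; j=1 S=115.0238 intr=28.8562 cont=29.0270 V=29.0270[hold]; j=2 S=134.9400 intr=8.9400 cont=13.7620 V=13.7620[hold]; j=3 S=158.3046 intr=0.0000 cont=4.1294 V=4.1294[hold]; j=4 S=185.7148 intr=0.0000 cont=0.5693 V=0.5693[hold]  S*(4)=98.0471
k=3: j=0 S=106.1968 intr=37.6832 cont=37.3941 V=37.6832[EX]; j=1 S=124.5846 intr=19.2954 cont=21.3947 V=21.3947[hold]; j=2 S=146.1562 intr=0.0000 cont=8.9577 V=8.9577[hold]; j=3 S=171.4629 intr=0.0000 cont=2.3563 V=2.3563[hold]  S*(3)=106.1968
k=2: j=0 S=115.0238 intr=28.8562 cont=29.5218 V=29.5218[hold]; j=1 S=134.9400 intr=8.9400 cont=15.1822 V=15.1822[hold]; j=2 S=158.3046 intr=0.0000 cont=5.6664 V=5.6664[hold]  S*(2)=-
k=1: j=0 S=124.5846 intr=19.2954 cont=22.3463 V=22.3463[hold]; j=1 S=146.1562 intr=0.0000 cont=10.4320 V=10.4320[hold]  S*(1)=-
k=0: j=0 S=134.9400 intr=8.9400 cont=16.3901 V=16.3901[hold]  S*(0)=-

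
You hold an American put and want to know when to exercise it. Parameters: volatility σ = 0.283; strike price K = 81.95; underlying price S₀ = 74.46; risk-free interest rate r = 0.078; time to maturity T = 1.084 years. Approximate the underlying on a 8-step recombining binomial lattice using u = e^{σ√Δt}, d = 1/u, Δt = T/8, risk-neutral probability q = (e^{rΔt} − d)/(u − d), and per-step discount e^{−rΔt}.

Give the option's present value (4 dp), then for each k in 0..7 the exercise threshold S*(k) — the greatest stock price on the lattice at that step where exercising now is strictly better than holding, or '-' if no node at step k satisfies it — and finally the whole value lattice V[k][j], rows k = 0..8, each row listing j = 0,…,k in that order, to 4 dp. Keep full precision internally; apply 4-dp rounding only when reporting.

Δt=0.13550  u=1.10979  d=0.90107  q=0.52489  discount=0.98949
step 8 (expiry): payoffs max(K−S,0) = 49.5915 42.0960 32.8642 21.4940 7.4900 0.0000 0.0000 0.0000 0.0000
step 7: (k=7,j=0): S=35.9112, (K−S)⁺=46.0388, hold=45.1772 ⇒ V=46.0388 exercise | (k=7,j=1): S=44.2297, (K−S)⁺=37.7203, hold=36.8588 ⇒ V=37.7203 exercise | (k=7,j=2): S=54.4750, (K−S)⁺=27.4750, hold=26.6134 ⇒ V=27.4750 exercise | (k=7,j=3): S=67.0936, (K−S)⁺=14.8564, hold=13.9948 ⇒ V=14.8564 exercise | (k=7,j=4): S=82.6352, (K−S)⁺=0.0000, hold=3.5212 ⇒ V=3.5212 continue | (k=7,j=5): S=101.7768, (K−S)⁺=0.0000, hold=0.0000 ⇒ V=0.0000 continue | (k=7,j=6): S=125.3523, (K−S)⁺=0.0000, hold=0.0000 ⇒ V=0.0000 continue | (k=7,j=7): S=154.3889, (K−S)⁺=0.0000, hold=0.0000 ⇒ V=0.0000 continue  boundary S*=67.0936
step 6: (k=6,j=0): S=39.8540, (K−S)⁺=42.0960, hold=41.2344 ⇒ V=42.0960 exercise | (k=6,j=1): S=49.0858, (K−S)⁺=32.8642, hold=32.0027 ⇒ V=32.8642 exercise | (k=6,j=2): S=60.4560, (K−S)⁺=21.4940, hold=20.6324 ⇒ V=21.4940 exercise | (k=6,j=3): S=74.4600, (K−S)⁺=7.4900, hold=8.8131 ⇒ V=8.8131 continue | (k=6,j=4): S=91.7079, (K−S)⁺=0.0000, hold=1.6554 ⇒ V=1.6554 continue | (k=6,j=5): S=112.9511, (K−S)⁺=0.0000, hold=0.0000 ⇒ V=0.0000 continue | (k=6,j=6): S=139.1151, (K−S)⁺=0.0000, hold=0.0000 ⇒ V=0.0000 continue  boundary S*=60.4560
step 5: (k=5,j=0): S=44.2297, (K−S)⁺=37.7203, hold=36.8588 ⇒ V=37.7203 exercise | (k=5,j=1): S=54.4750, (K−S)⁺=27.4750, hold=26.6134 ⇒ V=27.4750 exercise | (k=5,j=2): S=67.0936, (K−S)⁺=14.8564, hold=14.6820 ⇒ V=14.8564 exercise | (k=5,j=3): S=82.6352, (K−S)⁺=0.0000, hold=5.0030 ⇒ V=5.0030 continue | (k=5,j=4): S=101.7768, (K−S)⁺=0.0000, hold=0.7782 ⇒ V=0.7782 continue | (k=5,j=5): S=125.3523, (K−S)⁺=0.0000, hold=0.0000 ⇒ V=0.0000 continue  boundary S*=67.0936
step 4: (k=4,j=0): S=49.0858, (K−S)⁺=32.8642, hold=32.0027 ⇒ V=32.8642 exercise | (k=4,j=1): S=60.4560, (K−S)⁺=21.4940, hold=20.6324 ⇒ V=21.4940 exercise | (k=4,j=2): S=74.4600, (K−S)⁺=7.4900, hold=9.5827 ⇒ V=9.5827 continue | (k=4,j=3): S=91.7079, (K−S)⁺=0.0000, hold=2.7562 ⇒ V=2.7562 continue | (k=4,j=4): S=112.9511, (K−S)⁺=0.0000, hold=0.3659 ⇒ V=0.3659 continue  boundary S*=60.4560
step 3: (k=3,j=0): S=54.4750, (K−S)⁺=27.4750, hold=26.6134 ⇒ V=27.4750 exercise | (k=3,j=1): S=67.0936, (K−S)⁺=14.8564, hold=15.0817 ⇒ V=15.0817 continue | (k=3,j=2): S=82.6352, (K−S)⁺=0.0000, hold=5.9365 ⇒ V=5.9365 continue | (k=3,j=3): S=101.7768, (K−S)⁺=0.0000, hold=1.4857 ⇒ V=1.4857 continue  boundary S*=54.4750
step 2: (k=2,j=0): S=60.4560, (K−S)⁺=21.4940, hold=20.7494 ⇒ V=21.4940 exercise | (k=2,j=1): S=74.4600, (K−S)⁺=7.4900, hold=10.1734 ⇒ V=10.1734 continue | (k=2,j=2): S=91.7079, (K−S)⁺=0.0000, hold=3.5625 ⇒ V=3.5625 continue  boundary S*=60.4560
step 1: (k=1,j=0): S=67.0936, (K−S)⁺=14.8564, hold=15.3885 ⇒ V=15.3885 continue | (k=1,j=1): S=82.6352, (K−S)⁺=0.0000, hold=6.6330 ⇒ V=6.6330 continue  boundary S*=-
step 0: (k=0,j=0): S=74.4600, (K−S)⁺=7.4900, hold=10.6794 ⇒ V=10.6794 continue  boundary S*=-

price = 10.6794
boundary = - - 60.4560 54.4750 60.4560 67.0936 60.4560 67.0936
tree:
10.6794
15.3885 6.6330
21.4940 10.1734 3.5625
27.4750 15.0817 5.9365 1.4857
32.8642 21.4940 9.5827 2.7562 0.3659
37.7203 27.4750 14.8564 5.0030 0.7782 0.0000
42.0960 32.8642 21.4940 8.8131 1.6554 0.0000 0.0000
46.0388 37.7203 27.4750 14.8564 3.5212 0.0000 0.0000 0.0000
49.5915 42.0960 32.8642 21.4940 7.4900 0.0000 0.0000 0.0000 0.0000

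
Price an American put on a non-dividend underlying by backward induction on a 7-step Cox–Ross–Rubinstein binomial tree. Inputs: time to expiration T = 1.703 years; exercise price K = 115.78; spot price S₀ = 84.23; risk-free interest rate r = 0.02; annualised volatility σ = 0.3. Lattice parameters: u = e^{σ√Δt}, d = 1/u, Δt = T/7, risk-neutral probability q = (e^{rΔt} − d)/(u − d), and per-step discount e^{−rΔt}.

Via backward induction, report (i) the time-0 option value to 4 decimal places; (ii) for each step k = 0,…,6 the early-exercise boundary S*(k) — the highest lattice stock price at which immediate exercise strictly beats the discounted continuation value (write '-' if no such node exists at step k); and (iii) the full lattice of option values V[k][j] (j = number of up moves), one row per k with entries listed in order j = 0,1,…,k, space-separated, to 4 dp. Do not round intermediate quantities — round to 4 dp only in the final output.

Δt=0.24329  u=1.15948  d=0.86246  q=0.47950  discount=0.99515
step 7 (expiry): payoffs max(K−S,0) = 85.8833 75.5871 61.7448 43.1354 18.1170 0.0000 0.0000 0.0000
step 6: (k=6,j=0): S=34.6646, (K−S)⁺=81.1154, hold=80.5534 ⇒ V=81.1154 exercise | (k=6,j=1): S=46.6029, (K−S)⁺=69.1771, hold=68.6151 ⇒ V=69.1771 exercise | (k=6,j=2): S=62.6527, (K−S)⁺=53.1273, hold=52.5653 ⇒ V=53.1273 exercise | (k=6,j=3): S=84.2300, (K−S)⁺=31.5500, hold=30.9880 ⇒ V=31.5500 exercise | (k=6,j=4): S=113.2384, (K−S)⁺=2.5416, hold=9.3842 ⇒ V=9.3842 continue | (k=6,j=5): S=152.2371, (K−S)⁺=0.0000, hold=0.0000 ⇒ V=0.0000 continue | (k=6,j=6): S=204.6668, (K−S)⁺=0.0000, hold=0.0000 ⇒ V=0.0000 continue  boundary S*=84.2300
step 5: (k=5,j=0): S=40.1929, (K−S)⁺=75.5871, hold=75.0251 ⇒ V=75.5871 exercise | (k=5,j=1): S=54.0352, (K−S)⁺=61.7448, hold=61.1828 ⇒ V=61.7448 exercise | (k=5,j=2): S=72.6446, (K−S)⁺=43.1354, hold=42.5734 ⇒ V=43.1354 exercise | (k=5,j=3): S=97.6630, (K−S)⁺=18.1170, hold=20.8200 ⇒ V=20.8200 continue | (k=5,j=4): S=131.2977, (K−S)⁺=0.0000, hold=4.8608 ⇒ V=4.8608 continue | (k=5,j=5): S=176.5159, (K−S)⁺=0.0000, hold=0.0000 ⇒ V=0.0000 continue  boundary S*=72.6446
step 4: (k=4,j=0): S=46.6029, (K−S)⁺=69.1771, hold=68.6151 ⇒ V=69.1771 exercise | (k=4,j=1): S=62.6527, (K−S)⁺=53.1273, hold=52.5653 ⇒ V=53.1273 exercise | (k=4,j=2): S=84.2300, (K−S)⁺=31.5500, hold=32.2778 ⇒ V=32.2778 continue | (k=4,j=3): S=113.2384, (K−S)⁺=2.5416, hold=13.1037 ⇒ V=13.1037 continue | (k=4,j=4): S=152.2371, (K−S)⁺=0.0000, hold=2.5178 ⇒ V=2.5178 continue  boundary S*=62.6527
step 3: (k=3,j=0): S=54.0352, (K−S)⁺=61.7448, hold=61.1828 ⇒ V=61.7448 exercise | (k=3,j=1): S=72.6446, (K−S)⁺=43.1354, hold=42.9207 ⇒ V=43.1354 exercise | (k=3,j=2): S=97.6630, (K−S)⁺=18.1170, hold=22.9719 ⇒ V=22.9719 continue | (k=3,j=3): S=131.2977, (K−S)⁺=0.0000, hold=7.9889 ⇒ V=7.9889 continue  boundary S*=72.6446
step 2: (k=2,j=0): S=62.6527, (K−S)⁺=53.1273, hold=52.5653 ⇒ V=53.1273 exercise | (k=2,j=1): S=84.2300, (K−S)⁺=31.5500, hold=33.3046 ⇒ V=33.3046 continue | (k=2,j=2): S=113.2384, (K−S)⁺=2.5416, hold=15.7110 ⇒ V=15.7110 continue  boundary S*=62.6527
step 1: (k=1,j=0): S=72.6446, (K−S)⁺=43.1354, hold=43.4107 ⇒ V=43.4107 continue | (k=1,j=1): S=97.6630, (K−S)⁺=18.1170, hold=24.7478 ⇒ V=24.7478 continue  boundary S*=-
step 0: (k=0,j=0): S=84.2300, (K−S)⁺=31.5500, hold=34.2946 ⇒ V=34.2946 continue  boundary S*=-

price = 34.2946
boundary = - - 62.6527 72.6446 62.6527 72.6446 84.2300
tree:
34.2946
43.4107 24.7478
53.1273 33.3046 15.7110
61.7448 43.1354 22.9719 7.9889
69.1771 53.1273 32.2778 13.1037 2.5178
75.5871 61.7448 43.1354 20.8200 4.8608 0.0000
81.1154 69.1771 53.1273 31.5500 9.3842 0.0000 0.0000
85.8833 75.5871 61.7448 43.1354 18.1170 0.0000 0.0000 0.0000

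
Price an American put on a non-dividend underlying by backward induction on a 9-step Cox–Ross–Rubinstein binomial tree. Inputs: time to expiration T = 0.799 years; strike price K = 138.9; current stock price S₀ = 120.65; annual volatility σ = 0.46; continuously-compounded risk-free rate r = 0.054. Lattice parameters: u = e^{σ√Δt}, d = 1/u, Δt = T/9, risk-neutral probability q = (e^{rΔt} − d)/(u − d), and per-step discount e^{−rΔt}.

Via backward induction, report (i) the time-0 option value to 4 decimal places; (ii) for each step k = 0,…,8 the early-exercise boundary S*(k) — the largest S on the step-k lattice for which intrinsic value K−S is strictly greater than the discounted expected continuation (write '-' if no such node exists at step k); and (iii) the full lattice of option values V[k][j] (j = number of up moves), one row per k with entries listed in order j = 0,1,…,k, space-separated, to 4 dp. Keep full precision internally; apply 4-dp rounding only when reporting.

Δt=0.08878  u=1.14690  d=0.87192  q=0.48326  discount=0.99522
step 9 (expiry): payoffs max(K−S,0) = 103.7594 92.6771 78.0997 58.9250 33.7031 0.5269 0.0000 0.0000 0.0000 0.0000
step 8: (k=8,j=0): S=40.3026, (K−S)⁺=98.5974, hold=97.9331 ⇒ V=98.5974 exercise | (k=8,j=1): S=53.0129, (K−S)⁺=85.8871, hold=85.2228 ⇒ V=85.8871 exercise | (k=8,j=2): S=69.7317, (K−S)⁺=69.1683, hold=68.5040 ⇒ V=69.1683 exercise | (k=8,j=3): S=91.7231, (K−S)⁺=47.1769, hold=46.5126 ⇒ V=47.1769 exercise | (k=8,j=4): S=120.6500, (K−S)⁺=18.2500, hold=17.5857 ⇒ V=18.2500 exercise | (k=8,j=5): S=158.6996, (K−S)⁺=0.0000, hold=0.2710 ⇒ V=0.2710 continue | (k=8,j=6): S=208.7491, (K−S)⁺=0.0000, hold=0.0000 ⇒ V=0.0000 continue | (k=8,j=7): S=274.5827, (K−S)⁺=0.0000, hold=0.0000 ⇒ V=0.0000 continue | (k=8,j=8): S=361.1783, (K−S)⁺=0.0000, hold=0.0000 ⇒ V=0.0000 continue  boundary S*=120.6500
step 7: (k=7,j=0): S=46.2229, (K−S)⁺=92.6771, hold=92.0128 ⇒ V=92.6771 exercise | (k=7,j=1): S=60.8003, (K−S)⁺=78.0997, hold=77.4354 ⇒ V=78.0997 exercise | (k=7,j=2): S=79.9750, (K−S)⁺=58.9250, hold=58.2607 ⇒ V=58.9250 exercise | (k=7,j=3): S=105.1969, (K−S)⁺=33.7031, hold=33.0388 ⇒ V=33.7031 exercise | (k=7,j=4): S=138.3731, (K−S)⁺=0.5269, hold=9.5156 ⇒ V=9.5156 continue | (k=7,j=5): S=182.0121, (K−S)⁺=0.0000, hold=0.1394 ⇒ V=0.1394 continue | (k=7,j=6): S=239.4136, (K−S)⁺=0.0000, hold=0.0000 ⇒ V=0.0000 continue | (k=7,j=7): S=314.9179, (K−S)⁺=0.0000, hold=0.0000 ⇒ V=0.0000 continue  boundary S*=105.1969
step 6: (k=6,j=0): S=53.0129, (K−S)⁺=85.8871, hold=85.2228 ⇒ V=85.8871 exercise | (k=6,j=1): S=69.7317, (K−S)⁺=69.1683, hold=68.5040 ⇒ V=69.1683 exercise | (k=6,j=2): S=91.7231, (K−S)⁺=47.1769, hold=46.5126 ⇒ V=47.1769 exercise | (k=6,j=3): S=120.6500, (K−S)⁺=18.2500, hold=21.9089 ⇒ V=21.9089 continue | (k=6,j=4): S=158.6996, (K−S)⁺=0.0000, hold=4.9606 ⇒ V=4.9606 continue | (k=6,j=5): S=208.7491, (K−S)⁺=0.0000, hold=0.0717 ⇒ V=0.0717 continue | (k=6,j=6): S=274.5827, (K−S)⁺=0.0000, hold=0.0000 ⇒ V=0.0000 continue  boundary S*=91.7231
step 5: (k=5,j=0): S=60.8003, (K−S)⁺=78.0997, hold=77.4354 ⇒ V=78.0997 exercise | (k=5,j=1): S=79.9750, (K−S)⁺=58.9250, hold=58.2607 ⇒ V=58.9250 exercise | (k=5,j=2): S=105.1969, (K−S)⁺=33.7031, hold=34.7985 ⇒ V=34.7985 continue | (k=5,j=3): S=138.3731, (K−S)⁺=0.5269, hold=13.6528 ⇒ V=13.6528 continue | (k=5,j=4): S=182.0121, (K−S)⁺=0.0000, hold=2.5855 ⇒ V=2.5855 continue | (k=5,j=5): S=239.4136, (K−S)⁺=0.0000, hold=0.0369 ⇒ V=0.0369 continue  boundary S*=79.9750
step 4: (k=4,j=0): S=69.7317, (K−S)⁺=69.1683, hold=68.5040 ⇒ V=69.1683 exercise | (k=4,j=1): S=91.7231, (K−S)⁺=47.1769, hold=47.0395 ⇒ V=47.1769 exercise | (k=4,j=2): S=120.6500, (K−S)⁺=18.2500, hold=24.4620 ⇒ V=24.4620 continue | (k=4,j=3): S=158.6996, (K−S)⁺=0.0000, hold=8.2646 ⇒ V=8.2646 continue | (k=4,j=4): S=208.7491, (K−S)⁺=0.0000, hold=1.3474 ⇒ V=1.3474 continue  boundary S*=91.7231
step 3: (k=3,j=0): S=79.9750, (K−S)⁺=58.9250, hold=58.2607 ⇒ V=58.9250 exercise | (k=3,j=1): S=105.1969, (K−S)⁺=33.7031, hold=36.0265 ⇒ V=36.0265 continue | (k=3,j=2): S=138.3731, (K−S)⁺=0.5269, hold=16.5548 ⇒ V=16.5548 continue | (k=3,j=3): S=182.0121, (K−S)⁺=0.0000, hold=4.8982 ⇒ V=4.8982 continue  boundary S*=79.9750
step 2: (k=2,j=0): S=91.7231, (K−S)⁺=47.1769, hold=47.6300 ⇒ V=47.6300 continue | (k=2,j=1): S=120.6500, (K−S)⁺=18.2500, hold=26.4892 ⇒ V=26.4892 continue | (k=2,j=2): S=158.6996, (K−S)⁺=0.0000, hold=10.8694 ⇒ V=10.8694 continue  boundary S*=-
step 1: (k=1,j=0): S=105.1969, (K−S)⁺=33.7031, hold=37.2345 ⇒ V=37.2345 continue | (k=1,j=1): S=138.3731, (K−S)⁺=0.5269, hold=18.8501 ⇒ V=18.8501 continue  boundary S*=-
step 0: (k=0,j=0): S=120.6500, (K−S)⁺=18.2500, hold=28.2144 ⇒ V=28.2144 continue  boundary S*=-

price = 28.2144
boundary = - - - 79.9750 91.7231 79.9750 91.7231 105.1969 120.6500
tree:
28.2144
37.2345 18.8501
47.6300 26.4892 10.8694
58.9250 36.0265 16.5548 4.8982
69.1683 47.1769 24.4620 8.2646 1.3474
78.0997 58.9250 34.7985 13.6528 2.5855 0.0369
85.8871 69.1683 47.1769 21.9089 4.9606 0.0717 0.0000
92.6771 78.0997 58.9250 33.7031 9.5156 0.1394 0.0000 0.0000
98.5974 85.8871 69.1683 47.1769 18.2500 0.2710 0.0000 0.0000 0.0000
103.7594 92.6771 78.0997 58.9250 33.7031 0.5269 0.0000 0.0000 0.0000 0.0000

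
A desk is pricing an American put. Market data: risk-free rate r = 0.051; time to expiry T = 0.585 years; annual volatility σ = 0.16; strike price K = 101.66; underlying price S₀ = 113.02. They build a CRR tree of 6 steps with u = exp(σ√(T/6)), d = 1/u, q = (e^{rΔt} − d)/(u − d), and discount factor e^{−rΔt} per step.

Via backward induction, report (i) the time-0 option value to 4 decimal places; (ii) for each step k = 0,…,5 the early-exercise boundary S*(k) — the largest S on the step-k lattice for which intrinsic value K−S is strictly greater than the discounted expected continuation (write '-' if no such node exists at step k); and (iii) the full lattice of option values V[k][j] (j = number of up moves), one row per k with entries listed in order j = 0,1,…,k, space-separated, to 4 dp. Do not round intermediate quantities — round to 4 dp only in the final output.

price = 0.8289
boundary = - - - - 92.5478 97.2889
tree:
0.8289
1.5728 0.1963
2.9214 0.4264 0.0000
5.2705 0.9262 0.0000 0.0000
9.1122 2.0121 0.0000 0.0000 0.0000
13.6223 4.3711 0.0000 0.0000 0.0000 0.0000
17.9126 9.1122 0.0000 0.0000 0.0000 0.0000 0.0000

Δt=0.09750  u=1.05123  d=0.95127  q=0.53738  discount=0.99504
step 6 (expiry): payoffs max(K−S,0) = 17.9126 9.1122 0.0000 0.0000 0.0000 0.0000 0.0000
step 5: (k=5,j=0): S=88.0377, (K−S)⁺=13.6223, hold=13.1181 ⇒ V=13.6223 exercise | (k=5,j=1): S=97.2889, (K−S)⁺=4.3711, hold=4.1946 ⇒ V=4.3711 exercise | (k=5,j=2): S=107.5123, (K−S)⁺=0.0000, hold=0.0000 ⇒ V=0.0000 continue | (k=5,j=3): S=118.8099, (K−S)⁺=0.0000, hold=0.0000 ⇒ V=0.0000 continue | (k=5,j=4): S=131.2947, (K−S)⁺=0.0000, hold=0.0000 ⇒ V=0.0000 continue | (k=5,j=5): S=145.0915, (K−S)⁺=0.0000, hold=0.0000 ⇒ V=0.0000 continue  boundary S*=97.2889
step 4: (k=4,j=0): S=92.5478, (K−S)⁺=9.1122, hold=8.6080 ⇒ V=9.1122 exercise | (k=4,j=1): S=102.2729, (K−S)⁺=0.0000, hold=2.0121 ⇒ V=2.0121 continue | (k=4,j=2): S=113.0200, (K−S)⁺=0.0000, hold=0.0000 ⇒ V=0.0000 continue | (k=4,j=3): S=124.8964, (K−S)⁺=0.0000, hold=0.0000 ⇒ V=0.0000 continue | (k=4,j=4): S=138.0208, (K−S)⁺=0.0000, hold=0.0000 ⇒ V=0.0000 continue  boundary S*=92.5478
step 3: (k=3,j=0): S=97.2889, (K−S)⁺=4.3711, hold=5.2705 ⇒ V=5.2705 continue | (k=3,j=1): S=107.5123, (K−S)⁺=0.0000, hold=0.9262 ⇒ V=0.9262 continue | (k=3,j=2): S=118.8099, (K−S)⁺=0.0000, hold=0.0000 ⇒ V=0.0000 continue | (k=3,j=3): S=131.2947, (K−S)⁺=0.0000, hold=0.0000 ⇒ V=0.0000 continue  boundary S*=-
step 2: (k=2,j=0): S=102.2729, (K−S)⁺=0.0000, hold=2.9214 ⇒ V=2.9214 continue | (k=2,j=1): S=113.0200, (K−S)⁺=0.0000, hold=0.4264 ⇒ V=0.4264 continue | (k=2,j=2): S=124.8964, (K−S)⁺=0.0000, hold=0.0000 ⇒ V=0.0000 continue  boundary S*=-
step 1: (k=1,j=0): S=107.5123, (K−S)⁺=0.0000, hold=1.5728 ⇒ V=1.5728 continue | (k=1,j=1): S=118.8099, (K−S)⁺=0.0000, hold=0.1963 ⇒ V=0.1963 continue  boundary S*=-
step 0: (k=0,j=0): S=113.0200, (K−S)⁺=0.0000, hold=0.8289 ⇒ V=0.8289 continue  boundary S*=-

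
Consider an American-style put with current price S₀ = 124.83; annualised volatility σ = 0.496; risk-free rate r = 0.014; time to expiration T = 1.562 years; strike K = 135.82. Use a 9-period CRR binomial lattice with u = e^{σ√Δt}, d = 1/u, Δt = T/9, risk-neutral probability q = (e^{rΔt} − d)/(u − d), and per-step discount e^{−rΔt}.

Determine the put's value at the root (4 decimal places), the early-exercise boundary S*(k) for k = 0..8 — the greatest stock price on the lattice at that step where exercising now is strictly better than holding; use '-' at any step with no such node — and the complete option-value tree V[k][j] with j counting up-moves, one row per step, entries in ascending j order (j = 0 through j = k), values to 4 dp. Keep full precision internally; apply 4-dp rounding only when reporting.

price = 36.4232
boundary = - - - - 54.6210 44.4242 54.6210 67.1583 82.5732
tree:
36.4232
46.5194 24.4941
57.7661 33.2629 14.0952
69.5826 43.8854 20.6850 6.2572
81.1990 56.0056 29.5657 10.1313 1.6384
91.3958 68.8298 40.9055 16.1066 3.0101 0.0000
99.6890 81.1990 54.3448 24.9859 5.5302 0.0000 0.0000
106.4340 91.3958 68.6617 37.4433 10.1601 0.0000 0.0000 0.0000
111.9199 99.6890 81.1990 53.2468 18.6662 0.0000 0.0000 0.0000 0.0000
116.3816 106.4340 91.3958 68.6617 34.2936 0.0000 0.0000 0.0000 0.0000 0.0000

Δt=0.17356  u=1.22953  d=0.81332  q=0.45437  discount=0.99757
step 9 (expiry): payoffs max(K−S,0) = 116.3816 106.4340 91.3958 68.6617 34.2936 0.0000 0.0000 0.0000 0.0000 0.0000
step 8: (k=8,j=0): S=23.9001, (K−S)⁺=111.9199, hold=111.5903 ⇒ V=111.9199 exercise | (k=8,j=1): S=36.1310, (K−S)⁺=99.6890, hold=99.3594 ⇒ V=99.6890 exercise | (k=8,j=2): S=54.6210, (K−S)⁺=81.1990, hold=80.8694 ⇒ V=81.1990 exercise | (k=8,j=3): S=82.5732, (K−S)⁺=53.2468, hold=52.9172 ⇒ V=53.2468 exercise | (k=8,j=4): S=124.8300, (K−S)⁺=10.9900, hold=18.6662 ⇒ V=18.6662 continue | (k=8,j=5): S=188.7116, (K−S)⁺=0.0000, hold=0.0000 ⇒ V=0.0000 continue | (k=8,j=6): S=285.2846, (K−S)⁺=0.0000, hold=0.0000 ⇒ V=0.0000 continue | (k=8,j=7): S=431.2786, (K−S)⁺=0.0000, hold=0.0000 ⇒ V=0.0000 continue | (k=8,j=8): S=651.9850, (K−S)⁺=0.0000, hold=0.0000 ⇒ V=0.0000 continue  boundary S*=82.5732
step 7: (k=7,j=0): S=29.3860, (K−S)⁺=106.4340, hold=106.1044 ⇒ V=106.4340 exercise | (k=7,j=1): S=44.4242, (K−S)⁺=91.3958, hold=91.0662 ⇒ V=91.3958 exercise | (k=7,j=2): S=67.1583, (K−S)⁺=68.6617, hold=68.3321 ⇒ V=68.6617 exercise | (k=7,j=3): S=101.5264, (K−S)⁺=34.2936, hold=37.4433 ⇒ V=37.4433 continue | (k=7,j=4): S=153.4825, (K−S)⁺=0.0000, hold=10.1601 ⇒ V=10.1601 continue | (k=7,j=5): S=232.0270, (K−S)⁺=0.0000, hold=0.0000 ⇒ V=0.0000 continue | (k=7,j=6): S=350.7665, (K−S)⁺=0.0000, hold=0.0000 ⇒ V=0.0000 continue | (k=7,j=7): S=530.2709, (K−S)⁺=0.0000, hold=0.0000 ⇒ V=0.0000 continue  boundary S*=67.1583
step 6: (k=6,j=0): S=36.1310, (K−S)⁺=99.6890, hold=99.3594 ⇒ V=99.6890 exercise | (k=6,j=1): S=54.6210, (K−S)⁺=81.1990, hold=80.8694 ⇒ V=81.1990 exercise | (k=6,j=2): S=82.5732, (K−S)⁺=53.2468, hold=54.3448 ⇒ V=54.3448 continue | (k=6,j=3): S=124.8300, (K−S)⁺=10.9900, hold=24.9859 ⇒ V=24.9859 continue | (k=6,j=4): S=188.7116, (K−S)⁺=0.0000, hold=5.5302 ⇒ V=5.5302 continue | (k=6,j=5): S=285.2846, (K−S)⁺=0.0000, hold=0.0000 ⇒ V=0.0000 continue | (k=6,j=6): S=431.2786, (K−S)⁺=0.0000, hold=0.0000 ⇒ V=0.0000 continue  boundary S*=54.6210
step 5: (k=5,j=0): S=44.4242, (K−S)⁺=91.3958, hold=91.0662 ⇒ V=91.3958 exercise | (k=5,j=1): S=67.1583, (K−S)⁺=68.6617, hold=68.8298 ⇒ V=68.8298 continue | (k=5,j=2): S=101.5264, (K−S)⁺=34.2936, hold=40.9055 ⇒ V=40.9055 continue | (k=5,j=3): S=153.4825, (K−S)⁺=0.0000, hold=16.1066 ⇒ V=16.1066 continue | (k=5,j=4): S=232.0270, (K−S)⁺=0.0000, hold=3.0101 ⇒ V=3.0101 continue | (k=5,j=5): S=350.7665, (K−S)⁺=0.0000, hold=0.0000 ⇒ V=0.0000 continue  boundary S*=44.4242
step 4: (k=4,j=0): S=54.6210, (K−S)⁺=81.1990, hold=80.9456 ⇒ V=81.1990 exercise | (k=4,j=1): S=82.5732, (K−S)⁺=53.2468, hold=56.0056 ⇒ V=56.0056 continue | (k=4,j=2): S=124.8300, (K−S)⁺=10.9900, hold=29.5657 ⇒ V=29.5657 continue | (k=4,j=3): S=188.7116, (K−S)⁺=0.0000, hold=10.1313 ⇒ V=10.1313 continue | (k=4,j=4): S=285.2846, (K−S)⁺=0.0000, hold=1.6384 ⇒ V=1.6384 continue  boundary S*=54.6210
step 3: (k=3,j=0): S=67.1583, (K−S)⁺=68.6617, hold=69.5826 ⇒ V=69.5826 continue | (k=3,j=1): S=101.5264, (K−S)⁺=34.2936, hold=43.8854 ⇒ V=43.8854 continue | (k=3,j=2): S=153.4825, (K−S)⁺=0.0000, hold=20.6850 ⇒ V=20.6850 continue | (k=3,j=3): S=232.0270, (K−S)⁺=0.0000, hold=6.2572 ⇒ V=6.2572 continue  boundary S*=-
step 2: (k=2,j=0): S=82.5732, (K−S)⁺=53.2468, hold=57.7661 ⇒ V=57.7661 continue | (k=2,j=1): S=124.8300, (K−S)⁺=10.9900, hold=33.2629 ⇒ V=33.2629 continue | (k=2,j=2): S=188.7116, (K−S)⁺=0.0000, hold=14.0952 ⇒ V=14.0952 continue  boundary S*=-
step 1: (k=1,j=0): S=101.5264, (K−S)⁺=34.2936, hold=46.5194 ⇒ V=46.5194 continue | (k=1,j=1): S=153.4825, (K−S)⁺=0.0000, hold=24.4941 ⇒ V=24.4941 continue  boundary S*=-
step 0: (k=0,j=0): S=124.8300, (K−S)⁺=10.9900, hold=36.4232 ⇒ V=36.4232 continue  boundary S*=-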